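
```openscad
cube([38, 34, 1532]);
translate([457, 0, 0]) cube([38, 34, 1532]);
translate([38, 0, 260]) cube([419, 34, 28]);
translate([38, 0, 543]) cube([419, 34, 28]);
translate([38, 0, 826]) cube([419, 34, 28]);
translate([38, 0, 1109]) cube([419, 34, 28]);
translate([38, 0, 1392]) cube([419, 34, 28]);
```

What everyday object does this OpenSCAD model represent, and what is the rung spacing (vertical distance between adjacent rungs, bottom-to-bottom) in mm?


A ladder. The rung spacing is 283 mm.

Two tall 38×34 posts with 5 short bars between them — a ladder. Adjacent rungs sit at z = 260 and z = 543, so the spacing is 543 − 260 = 283 mm.


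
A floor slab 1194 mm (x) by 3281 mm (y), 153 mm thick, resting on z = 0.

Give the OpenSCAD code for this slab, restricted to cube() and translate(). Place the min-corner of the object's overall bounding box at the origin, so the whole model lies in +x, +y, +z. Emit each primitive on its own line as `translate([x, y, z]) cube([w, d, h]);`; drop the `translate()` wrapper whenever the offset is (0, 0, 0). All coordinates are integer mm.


cube([1194, 3281, 153]);


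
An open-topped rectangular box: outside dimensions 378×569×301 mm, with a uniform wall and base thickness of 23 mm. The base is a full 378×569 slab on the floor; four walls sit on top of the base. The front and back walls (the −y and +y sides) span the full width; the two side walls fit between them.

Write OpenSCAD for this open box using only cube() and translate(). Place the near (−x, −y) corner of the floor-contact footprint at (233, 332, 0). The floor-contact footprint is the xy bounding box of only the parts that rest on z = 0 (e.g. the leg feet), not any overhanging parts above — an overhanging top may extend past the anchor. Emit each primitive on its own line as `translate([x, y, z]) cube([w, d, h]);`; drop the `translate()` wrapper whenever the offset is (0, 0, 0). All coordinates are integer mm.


translate([233, 332, 0]) cube([378, 569, 23]);
translate([233, 332, 23]) cube([378, 23, 278]);
translate([233, 878, 23]) cube([378, 23, 278]);
translate([233, 355, 23]) cube([23, 523, 278]);
translate([588, 355, 23]) cube([23, 523, 278]);


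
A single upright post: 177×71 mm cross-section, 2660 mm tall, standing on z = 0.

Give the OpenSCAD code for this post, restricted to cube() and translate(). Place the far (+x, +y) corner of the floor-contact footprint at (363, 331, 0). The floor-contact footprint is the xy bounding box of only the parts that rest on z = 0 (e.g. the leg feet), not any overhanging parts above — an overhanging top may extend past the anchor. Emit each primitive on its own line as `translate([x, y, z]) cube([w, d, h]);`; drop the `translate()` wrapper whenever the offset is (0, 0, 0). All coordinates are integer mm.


translate([186, 260, 0]) cube([177, 71, 2660]);


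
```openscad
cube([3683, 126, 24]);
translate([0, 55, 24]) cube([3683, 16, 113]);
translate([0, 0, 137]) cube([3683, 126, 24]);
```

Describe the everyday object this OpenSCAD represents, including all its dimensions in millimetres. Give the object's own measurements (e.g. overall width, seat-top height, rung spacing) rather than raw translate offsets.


An I-beam lying along x, 3683 mm long. Overall section height 161 mm. Two flanges 126 mm wide (y) and 24 mm thick, one on the floor and one at the top; a web 16 mm thick runs between them, centred on the flange width.


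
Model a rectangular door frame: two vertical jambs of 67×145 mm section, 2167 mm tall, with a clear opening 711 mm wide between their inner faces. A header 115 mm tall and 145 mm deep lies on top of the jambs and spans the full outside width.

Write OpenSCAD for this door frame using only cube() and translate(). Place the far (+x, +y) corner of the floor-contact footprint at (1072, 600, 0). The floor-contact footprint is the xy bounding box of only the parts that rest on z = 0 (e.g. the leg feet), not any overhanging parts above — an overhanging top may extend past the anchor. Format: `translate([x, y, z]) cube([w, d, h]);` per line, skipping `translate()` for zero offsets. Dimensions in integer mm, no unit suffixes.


translate([227, 455, 0]) cube([67, 145, 2167]);
translate([1005, 455, 0]) cube([67, 145, 2167]);
translate([227, 455, 2167]) cube([845, 145, 115]);


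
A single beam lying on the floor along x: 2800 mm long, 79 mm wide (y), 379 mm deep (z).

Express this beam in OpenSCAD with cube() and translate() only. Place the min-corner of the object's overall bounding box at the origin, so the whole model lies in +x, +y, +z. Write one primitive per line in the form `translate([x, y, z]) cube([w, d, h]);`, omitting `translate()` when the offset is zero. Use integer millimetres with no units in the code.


cube([2800, 79, 379]);


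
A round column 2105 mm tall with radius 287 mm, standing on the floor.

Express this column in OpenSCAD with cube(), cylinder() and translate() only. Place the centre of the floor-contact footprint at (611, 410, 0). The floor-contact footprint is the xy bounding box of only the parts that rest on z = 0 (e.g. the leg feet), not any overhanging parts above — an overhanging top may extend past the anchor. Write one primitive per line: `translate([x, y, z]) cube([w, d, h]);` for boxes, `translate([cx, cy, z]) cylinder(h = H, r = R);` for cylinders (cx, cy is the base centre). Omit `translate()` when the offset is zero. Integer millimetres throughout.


translate([611, 410, 0]) cylinder(h = 2105, r = 287);


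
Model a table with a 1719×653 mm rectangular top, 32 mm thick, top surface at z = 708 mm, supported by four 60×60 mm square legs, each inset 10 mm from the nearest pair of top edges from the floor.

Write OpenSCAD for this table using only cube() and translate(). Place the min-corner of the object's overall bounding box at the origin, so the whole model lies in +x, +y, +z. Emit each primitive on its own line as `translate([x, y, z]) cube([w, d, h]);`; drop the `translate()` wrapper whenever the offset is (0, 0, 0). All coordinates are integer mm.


translate([0, 0, 676]) cube([1719, 653, 32]);
translate([10, 10, 0]) cube([60, 60, 676]);
translate([1649, 10, 0]) cube([60, 60, 676]);
translate([10, 583, 0]) cube([60, 60, 676]);
translate([1649, 583, 0]) cube([60, 60, 676]);


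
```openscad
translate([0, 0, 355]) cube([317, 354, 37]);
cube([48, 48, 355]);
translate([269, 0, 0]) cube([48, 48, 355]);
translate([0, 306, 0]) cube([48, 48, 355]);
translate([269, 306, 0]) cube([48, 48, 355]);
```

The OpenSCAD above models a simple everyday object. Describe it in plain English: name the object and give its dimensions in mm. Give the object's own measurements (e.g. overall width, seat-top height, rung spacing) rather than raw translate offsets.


A simple wooden stool: a rectangular seat 317 mm (x) by 354 mm (y), 37 mm thick, top face at z = 392 mm, on four square legs, each 48×48 mm in cross-section. The legs rest on z = 0, each flush with a corner of the seat.


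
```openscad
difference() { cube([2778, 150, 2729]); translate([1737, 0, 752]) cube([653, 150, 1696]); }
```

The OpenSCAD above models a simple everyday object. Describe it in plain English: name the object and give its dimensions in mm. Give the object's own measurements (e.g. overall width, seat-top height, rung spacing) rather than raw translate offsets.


A wall 2778 mm long (x), 150 mm thick (y), 2729 mm tall, with a rectangular window opening cut through it. The opening is 653 mm wide and 1696 mm tall; its sill is at z = 752 mm and its near (−x) edge is 1737 mm from the wall's −x end. The opening passes through the full wall thickness.


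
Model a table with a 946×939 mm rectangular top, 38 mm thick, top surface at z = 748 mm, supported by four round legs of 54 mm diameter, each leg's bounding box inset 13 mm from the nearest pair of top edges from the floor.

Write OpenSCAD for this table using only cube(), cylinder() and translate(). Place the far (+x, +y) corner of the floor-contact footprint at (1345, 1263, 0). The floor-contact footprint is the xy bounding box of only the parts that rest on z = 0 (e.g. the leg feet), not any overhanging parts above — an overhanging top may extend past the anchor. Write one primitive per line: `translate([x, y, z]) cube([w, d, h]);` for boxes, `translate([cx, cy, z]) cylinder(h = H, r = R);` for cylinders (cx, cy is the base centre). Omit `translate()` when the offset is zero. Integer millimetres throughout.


translate([412, 337, 710]) cube([946, 939, 38]);
translate([452, 377, 0]) cylinder(h = 710, r = 27);
translate([1318, 377, 0]) cylinder(h = 710, r = 27);
translate([452, 1236, 0]) cylinder(h = 710, r = 27);
translate([1318, 1236, 0]) cylinder(h = 710, r = 27);


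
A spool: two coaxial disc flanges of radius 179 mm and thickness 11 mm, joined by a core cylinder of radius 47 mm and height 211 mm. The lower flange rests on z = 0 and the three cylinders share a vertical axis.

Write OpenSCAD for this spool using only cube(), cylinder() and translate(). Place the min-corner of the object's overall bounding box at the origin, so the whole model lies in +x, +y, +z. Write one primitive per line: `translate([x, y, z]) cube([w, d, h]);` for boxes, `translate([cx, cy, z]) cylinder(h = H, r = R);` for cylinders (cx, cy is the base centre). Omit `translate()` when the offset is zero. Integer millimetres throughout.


translate([179, 179, 0]) cylinder(h = 11, r = 179);
translate([179, 179, 11]) cylinder(h = 211, r = 47);
translate([179, 179, 222]) cylinder(h = 11, r = 179);


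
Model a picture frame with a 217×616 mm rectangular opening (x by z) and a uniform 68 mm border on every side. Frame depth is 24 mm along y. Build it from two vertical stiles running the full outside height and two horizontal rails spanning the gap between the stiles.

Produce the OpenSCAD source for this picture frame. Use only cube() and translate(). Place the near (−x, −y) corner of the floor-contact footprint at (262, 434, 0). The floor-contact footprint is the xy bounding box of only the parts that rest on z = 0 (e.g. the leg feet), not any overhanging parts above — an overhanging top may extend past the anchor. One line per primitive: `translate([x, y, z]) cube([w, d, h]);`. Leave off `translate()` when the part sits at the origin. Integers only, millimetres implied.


translate([262, 434, 0]) cube([68, 24, 752]);
translate([547, 434, 0]) cube([68, 24, 752]);
translate([330, 434, 0]) cube([217, 24, 68]);
translate([330, 434, 684]) cube([217, 24, 68]);


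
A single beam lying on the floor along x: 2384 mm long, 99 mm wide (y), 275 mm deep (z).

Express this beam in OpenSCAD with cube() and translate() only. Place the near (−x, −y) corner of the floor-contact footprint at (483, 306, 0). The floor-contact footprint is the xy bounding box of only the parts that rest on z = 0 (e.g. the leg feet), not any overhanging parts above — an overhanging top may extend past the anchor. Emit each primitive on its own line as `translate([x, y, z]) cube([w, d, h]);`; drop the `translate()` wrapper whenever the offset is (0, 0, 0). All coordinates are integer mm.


translate([483, 306, 0]) cube([2384, 99, 275]);


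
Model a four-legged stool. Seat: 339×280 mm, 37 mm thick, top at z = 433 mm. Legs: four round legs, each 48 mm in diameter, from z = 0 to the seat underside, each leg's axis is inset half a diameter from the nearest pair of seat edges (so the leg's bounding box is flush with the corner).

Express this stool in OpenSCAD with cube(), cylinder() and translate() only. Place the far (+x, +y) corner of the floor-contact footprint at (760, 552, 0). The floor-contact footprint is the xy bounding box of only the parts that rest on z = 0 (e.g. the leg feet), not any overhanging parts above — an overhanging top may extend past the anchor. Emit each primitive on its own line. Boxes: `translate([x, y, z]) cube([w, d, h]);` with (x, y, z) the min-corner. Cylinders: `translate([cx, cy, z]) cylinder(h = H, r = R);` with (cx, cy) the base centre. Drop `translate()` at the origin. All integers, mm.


translate([421, 272, 396]) cube([339, 280, 37]);
translate([445, 296, 0]) cylinder(h = 396, r = 24);
translate([736, 296, 0]) cylinder(h = 396, r = 24);
translate([445, 528, 0]) cylinder(h = 396, r = 24);
translate([736, 528, 0]) cylinder(h = 396, r = 24);


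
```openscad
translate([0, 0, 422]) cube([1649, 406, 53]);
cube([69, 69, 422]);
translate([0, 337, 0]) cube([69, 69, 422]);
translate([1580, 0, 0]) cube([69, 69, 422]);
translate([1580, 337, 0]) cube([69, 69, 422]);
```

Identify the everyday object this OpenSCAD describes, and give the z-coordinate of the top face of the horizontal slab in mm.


A bench. The seat-top height is 475 mm.

A long slab on four corner posts — a bench. The slab sits at z = 422 with thickness 53, so the top is 422 + 53 = 475 mm.


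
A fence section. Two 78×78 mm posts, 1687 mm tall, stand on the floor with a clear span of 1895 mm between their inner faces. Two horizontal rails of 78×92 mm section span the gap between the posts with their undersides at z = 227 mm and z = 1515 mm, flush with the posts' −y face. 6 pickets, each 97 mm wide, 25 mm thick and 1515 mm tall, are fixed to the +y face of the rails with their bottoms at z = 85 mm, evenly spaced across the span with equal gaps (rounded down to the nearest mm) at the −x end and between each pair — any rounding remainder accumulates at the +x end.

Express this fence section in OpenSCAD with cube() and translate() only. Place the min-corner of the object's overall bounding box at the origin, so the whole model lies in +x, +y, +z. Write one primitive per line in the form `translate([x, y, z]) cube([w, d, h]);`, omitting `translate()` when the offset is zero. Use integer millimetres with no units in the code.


cube([78, 78, 1687]);
translate([1973, 0, 0]) cube([78, 78, 1687]);
translate([78, 0, 227]) cube([1895, 78, 92]);
translate([78, 0, 1515]) cube([1895, 78, 92]);
translate([265, 78, 85]) cube([97, 25, 1515]);
translate([549, 78, 85]) cube([97, 25, 1515]);
translate([833, 78, 85]) cube([97, 25, 1515]);
translate([1117, 78, 85]) cube([97, 25, 1515]);
translate([1401, 78, 85]) cube([97, 25, 1515]);
translate([1685, 78, 85]) cube([97, 25, 1515]);


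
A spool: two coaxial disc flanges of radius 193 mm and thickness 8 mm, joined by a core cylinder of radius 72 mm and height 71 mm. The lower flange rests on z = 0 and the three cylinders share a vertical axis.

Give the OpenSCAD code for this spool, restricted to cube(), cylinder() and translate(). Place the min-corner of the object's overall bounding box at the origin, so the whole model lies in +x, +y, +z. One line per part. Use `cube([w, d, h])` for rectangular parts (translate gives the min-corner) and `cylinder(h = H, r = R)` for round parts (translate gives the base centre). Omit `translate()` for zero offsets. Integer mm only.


translate([193, 193, 0]) cylinder(h = 8, r = 193);
translate([193, 193, 8]) cylinder(h = 71, r = 72);
translate([193, 193, 79]) cylinder(h = 8, r = 193);


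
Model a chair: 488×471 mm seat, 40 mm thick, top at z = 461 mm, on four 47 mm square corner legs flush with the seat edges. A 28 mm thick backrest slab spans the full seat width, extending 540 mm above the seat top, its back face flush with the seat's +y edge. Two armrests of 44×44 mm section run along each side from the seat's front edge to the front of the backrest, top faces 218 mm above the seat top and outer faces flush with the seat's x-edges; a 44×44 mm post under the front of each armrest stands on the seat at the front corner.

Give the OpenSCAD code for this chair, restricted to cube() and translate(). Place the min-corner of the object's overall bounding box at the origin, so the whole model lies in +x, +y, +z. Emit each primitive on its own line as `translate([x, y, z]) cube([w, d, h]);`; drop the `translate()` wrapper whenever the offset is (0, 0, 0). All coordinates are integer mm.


translate([0, 0, 421]) cube([488, 471, 40]);
cube([47, 47, 421]);
translate([441, 0, 0]) cube([47, 47, 421]);
translate([0, 424, 0]) cube([47, 47, 421]);
translate([441, 424, 0]) cube([47, 47, 421]);
translate([0, 443, 461]) cube([488, 28, 540]);
translate([0, 0, 635]) cube([44, 443, 44]);
translate([444, 0, 635]) cube([44, 443, 44]);
translate([0, 0, 461]) cube([44, 44, 174]);
translate([444, 0, 461]) cube([44, 44, 174]);


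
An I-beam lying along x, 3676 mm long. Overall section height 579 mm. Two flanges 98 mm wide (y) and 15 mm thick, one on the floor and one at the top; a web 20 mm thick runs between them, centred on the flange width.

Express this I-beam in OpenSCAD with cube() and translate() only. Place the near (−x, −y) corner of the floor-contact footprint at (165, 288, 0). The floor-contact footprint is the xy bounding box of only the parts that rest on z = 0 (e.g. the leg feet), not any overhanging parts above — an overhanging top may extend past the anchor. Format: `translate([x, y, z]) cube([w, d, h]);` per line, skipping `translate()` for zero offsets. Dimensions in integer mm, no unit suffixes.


translate([165, 288, 0]) cube([3676, 98, 15]);
translate([165, 327, 15]) cube([3676, 20, 549]);
translate([165, 288, 564]) cube([3676, 98, 15]);


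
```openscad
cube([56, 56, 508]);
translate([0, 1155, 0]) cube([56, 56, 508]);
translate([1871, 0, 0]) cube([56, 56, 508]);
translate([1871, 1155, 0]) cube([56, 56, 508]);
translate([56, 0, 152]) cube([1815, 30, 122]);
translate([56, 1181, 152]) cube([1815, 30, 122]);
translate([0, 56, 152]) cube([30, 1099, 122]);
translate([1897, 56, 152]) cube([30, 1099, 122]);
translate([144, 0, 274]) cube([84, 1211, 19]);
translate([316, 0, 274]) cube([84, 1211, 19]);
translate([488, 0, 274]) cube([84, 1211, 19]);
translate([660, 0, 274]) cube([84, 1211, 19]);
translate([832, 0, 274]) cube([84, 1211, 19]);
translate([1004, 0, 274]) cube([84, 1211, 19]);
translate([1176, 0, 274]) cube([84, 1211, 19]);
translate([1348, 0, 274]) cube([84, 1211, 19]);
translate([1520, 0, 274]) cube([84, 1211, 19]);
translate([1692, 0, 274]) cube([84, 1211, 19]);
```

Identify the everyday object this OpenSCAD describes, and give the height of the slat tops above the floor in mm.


A bed frame. The slat-top height is 293 mm.

Four posts, four rails, and a row of slats — a bed frame. Slats sit on the rails at z = 152 + 122 = 274; with slat thickness 19, the top is 293 mm.


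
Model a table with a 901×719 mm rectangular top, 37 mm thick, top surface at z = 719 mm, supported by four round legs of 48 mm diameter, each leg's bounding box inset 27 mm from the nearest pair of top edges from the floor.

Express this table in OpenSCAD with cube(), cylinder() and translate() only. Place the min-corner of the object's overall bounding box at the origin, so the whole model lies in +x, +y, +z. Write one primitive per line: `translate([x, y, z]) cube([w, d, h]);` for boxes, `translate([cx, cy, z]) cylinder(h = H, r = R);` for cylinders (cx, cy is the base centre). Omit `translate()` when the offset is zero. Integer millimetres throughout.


translate([0, 0, 682]) cube([901, 719, 37]);
translate([51, 51, 0]) cylinder(h = 682, r = 24);
translate([850, 51, 0]) cylinder(h = 682, r = 24);
translate([51, 668, 0]) cylinder(h = 682, r = 24);
translate([850, 668, 0]) cylinder(h = 682, r = 24);


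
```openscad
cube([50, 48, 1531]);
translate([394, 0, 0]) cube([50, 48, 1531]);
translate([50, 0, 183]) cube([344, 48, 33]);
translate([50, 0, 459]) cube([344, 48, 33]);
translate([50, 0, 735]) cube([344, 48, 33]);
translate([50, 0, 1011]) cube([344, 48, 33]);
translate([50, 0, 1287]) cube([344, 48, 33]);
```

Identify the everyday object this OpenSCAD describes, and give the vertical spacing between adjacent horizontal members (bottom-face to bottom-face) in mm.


A ladder. The rung spacing is 276 mm.

Two tall 50×48 posts with 5 short bars between them — a ladder. Adjacent rungs sit at z = 183 and z = 459, so the spacing is 459 − 183 = 276 mm.


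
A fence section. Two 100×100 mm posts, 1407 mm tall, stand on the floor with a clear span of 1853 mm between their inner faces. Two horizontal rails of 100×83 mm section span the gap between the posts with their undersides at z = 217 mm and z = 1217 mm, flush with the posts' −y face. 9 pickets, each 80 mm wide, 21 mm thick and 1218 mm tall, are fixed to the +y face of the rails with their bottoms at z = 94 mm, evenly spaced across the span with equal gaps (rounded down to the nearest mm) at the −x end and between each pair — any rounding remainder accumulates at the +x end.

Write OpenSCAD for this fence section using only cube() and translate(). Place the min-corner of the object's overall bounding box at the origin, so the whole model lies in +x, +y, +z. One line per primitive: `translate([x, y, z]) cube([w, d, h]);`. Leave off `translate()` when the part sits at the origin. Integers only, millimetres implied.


cube([100, 100, 1407]);
translate([1953, 0, 0]) cube([100, 100, 1407]);
translate([100, 0, 217]) cube([1853, 100, 83]);
translate([100, 0, 1217]) cube([1853, 100, 83]);
translate([213, 100, 94]) cube([80, 21, 1218]);
translate([406, 100, 94]) cube([80, 21, 1218]);
translate([599, 100, 94]) cube([80, 21, 1218]);
translate([792, 100, 94]) cube([80, 21, 1218]);
translate([985, 100, 94]) cube([80, 21, 1218]);
translate([1178, 100, 94]) cube([80, 21, 1218]);
translate([1371, 100, 94]) cube([80, 21, 1218]);
translate([1564, 100, 94]) cube([80, 21, 1218]);
translate([1757, 100, 94]) cube([80, 21, 1218]);


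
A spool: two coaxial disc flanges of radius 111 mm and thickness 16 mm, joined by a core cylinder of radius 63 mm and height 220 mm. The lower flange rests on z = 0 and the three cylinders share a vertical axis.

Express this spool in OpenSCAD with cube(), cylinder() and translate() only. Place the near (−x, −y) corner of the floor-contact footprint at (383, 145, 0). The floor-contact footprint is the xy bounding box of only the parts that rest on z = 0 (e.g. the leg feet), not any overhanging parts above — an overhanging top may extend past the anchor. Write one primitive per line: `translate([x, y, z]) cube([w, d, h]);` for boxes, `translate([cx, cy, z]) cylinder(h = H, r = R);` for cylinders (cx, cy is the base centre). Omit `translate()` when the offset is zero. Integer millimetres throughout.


translate([494, 256, 0]) cylinder(h = 16, r = 111);
translate([494, 256, 16]) cylinder(h = 220, r = 63);
translate([494, 256, 236]) cylinder(h = 16, r = 111);


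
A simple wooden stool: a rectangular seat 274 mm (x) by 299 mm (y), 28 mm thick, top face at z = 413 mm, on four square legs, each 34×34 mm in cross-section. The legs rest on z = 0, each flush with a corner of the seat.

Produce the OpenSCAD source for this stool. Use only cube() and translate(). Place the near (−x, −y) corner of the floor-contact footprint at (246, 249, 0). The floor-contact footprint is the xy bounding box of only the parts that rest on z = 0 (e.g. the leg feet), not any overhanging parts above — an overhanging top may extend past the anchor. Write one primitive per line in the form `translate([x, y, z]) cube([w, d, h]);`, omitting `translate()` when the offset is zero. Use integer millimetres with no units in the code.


// leg_h = 413 - 28 = 385
translate([246, 249, 385]) cube([274, 299, 28]);
translate([246, 249, 0]) cube([34, 34, 385]);
translate([486, 249, 0]) cube([34, 34, 385]);
translate([246, 514, 0]) cube([34, 34, 385]);
translate([486, 514, 0]) cube([34, 34, 385]);


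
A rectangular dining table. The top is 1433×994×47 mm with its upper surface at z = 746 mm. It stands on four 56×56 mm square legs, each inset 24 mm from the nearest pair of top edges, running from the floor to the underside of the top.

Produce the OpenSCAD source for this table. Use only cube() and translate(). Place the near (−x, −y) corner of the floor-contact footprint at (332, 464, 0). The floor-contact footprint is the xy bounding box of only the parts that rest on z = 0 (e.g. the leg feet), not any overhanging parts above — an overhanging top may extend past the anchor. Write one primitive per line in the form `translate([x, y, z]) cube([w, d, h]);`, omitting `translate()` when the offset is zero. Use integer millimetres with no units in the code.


translate([308, 440, 699]) cube([1433, 994, 47]);
translate([332, 464, 0]) cube([56, 56, 699]);
translate([1661, 464, 0]) cube([56, 56, 699]);
translate([332, 1354, 0]) cube([56, 56, 699]);
translate([1661, 1354, 0]) cube([56, 56, 699]);


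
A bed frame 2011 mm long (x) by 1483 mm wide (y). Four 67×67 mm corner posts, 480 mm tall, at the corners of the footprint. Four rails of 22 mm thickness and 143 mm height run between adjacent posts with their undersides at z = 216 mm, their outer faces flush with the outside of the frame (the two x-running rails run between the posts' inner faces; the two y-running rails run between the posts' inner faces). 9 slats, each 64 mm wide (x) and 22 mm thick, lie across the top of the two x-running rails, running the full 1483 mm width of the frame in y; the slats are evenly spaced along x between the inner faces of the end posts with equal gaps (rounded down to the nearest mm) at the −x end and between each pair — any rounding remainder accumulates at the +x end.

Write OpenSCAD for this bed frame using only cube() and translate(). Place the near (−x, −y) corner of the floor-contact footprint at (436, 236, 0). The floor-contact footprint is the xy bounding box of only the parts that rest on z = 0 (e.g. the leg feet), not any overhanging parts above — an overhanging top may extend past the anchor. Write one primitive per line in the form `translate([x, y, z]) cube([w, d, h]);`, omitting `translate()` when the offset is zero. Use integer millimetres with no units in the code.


// slat z = rail_z + rail_h = 216 + 143 = 359
// slat gap = ⌊(1877 − 9·64) / 10⌋ = 130
translate([436, 236, 0]) cube([67, 67, 480]);
translate([436, 1652, 0]) cube([67, 67, 480]);
translate([2380, 236, 0]) cube([67, 67, 480]);
translate([2380, 1652, 0]) cube([67, 67, 480]);
translate([503, 236, 216]) cube([1877, 22, 143]);
translate([503, 1697, 216]) cube([1877, 22, 143]);
translate([436, 303, 216]) cube([22, 1349, 143]);
translate([2425, 303, 216]) cube([22, 1349, 143]);
translate([633, 236, 359]) cube([64, 1483, 22]);
translate([827, 236, 359]) cube([64, 1483, 22]);
translate([1021, 236, 359]) cube([64, 1483, 22]);
translate([1215, 236, 359]) cube([64, 1483, 22]);
translate([1409, 236, 359]) cube([64, 1483, 22]);
translate([1603, 236, 359]) cube([64, 1483, 22]);
translate([1797, 236, 359]) cube([64, 1483, 22]);
translate([1991, 236, 359]) cube([64, 1483, 22]);
translate([2185, 236, 359]) cube([64, 1483, 22]);


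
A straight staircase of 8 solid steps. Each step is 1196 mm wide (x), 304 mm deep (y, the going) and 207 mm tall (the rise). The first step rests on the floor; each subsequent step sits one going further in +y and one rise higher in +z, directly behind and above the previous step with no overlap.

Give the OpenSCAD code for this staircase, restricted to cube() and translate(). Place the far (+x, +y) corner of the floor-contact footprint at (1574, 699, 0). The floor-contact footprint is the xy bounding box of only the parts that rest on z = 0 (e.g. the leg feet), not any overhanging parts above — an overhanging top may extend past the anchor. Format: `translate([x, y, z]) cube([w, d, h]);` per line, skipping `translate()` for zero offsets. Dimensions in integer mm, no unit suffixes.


translate([378, 395, 0]) cube([1196, 304, 207]);
translate([378, 699, 207]) cube([1196, 304, 207]);
translate([378, 1003, 414]) cube([1196, 304, 207]);
translate([378, 1307, 621]) cube([1196, 304, 207]);
translate([378, 1611, 828]) cube([1196, 304, 207]);
translate([378, 1915, 1035]) cube([1196, 304, 207]);
translate([378, 2219, 1242]) cube([1196, 304, 207]);
translate([378, 2523, 1449]) cube([1196, 304, 207]);


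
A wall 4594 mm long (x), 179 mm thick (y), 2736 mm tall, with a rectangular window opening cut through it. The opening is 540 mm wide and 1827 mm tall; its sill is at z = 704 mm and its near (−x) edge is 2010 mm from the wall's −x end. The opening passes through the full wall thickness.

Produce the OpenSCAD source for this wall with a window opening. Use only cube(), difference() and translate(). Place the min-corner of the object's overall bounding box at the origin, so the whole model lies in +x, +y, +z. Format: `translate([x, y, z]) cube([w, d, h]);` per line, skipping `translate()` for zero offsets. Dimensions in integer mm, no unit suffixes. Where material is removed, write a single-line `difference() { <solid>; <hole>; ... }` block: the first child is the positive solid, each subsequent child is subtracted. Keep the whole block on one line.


difference() { cube([4594, 179, 2736]); translate([2010, 0, 704]) cube([540, 179, 1827]); }


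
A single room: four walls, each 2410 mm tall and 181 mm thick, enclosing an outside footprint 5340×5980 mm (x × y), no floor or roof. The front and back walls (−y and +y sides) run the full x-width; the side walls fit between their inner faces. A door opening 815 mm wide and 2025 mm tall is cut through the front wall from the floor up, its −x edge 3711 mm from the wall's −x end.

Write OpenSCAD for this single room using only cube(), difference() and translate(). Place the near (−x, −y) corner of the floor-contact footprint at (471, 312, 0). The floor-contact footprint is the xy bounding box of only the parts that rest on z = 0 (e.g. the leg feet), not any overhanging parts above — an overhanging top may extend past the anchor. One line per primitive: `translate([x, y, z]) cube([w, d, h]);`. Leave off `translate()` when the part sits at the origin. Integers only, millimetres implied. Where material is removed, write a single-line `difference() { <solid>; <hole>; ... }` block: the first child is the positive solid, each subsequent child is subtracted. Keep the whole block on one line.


difference() { translate([471, 312, 0]) cube([5340, 181, 2410]); translate([4182, 312, 0]) cube([815, 181, 2025]); }
translate([471, 6111, 0]) cube([5340, 181, 2410]);
translate([471, 493, 0]) cube([181, 5618, 2410]);
translate([5630, 493, 0]) cube([181, 5618, 2410]);


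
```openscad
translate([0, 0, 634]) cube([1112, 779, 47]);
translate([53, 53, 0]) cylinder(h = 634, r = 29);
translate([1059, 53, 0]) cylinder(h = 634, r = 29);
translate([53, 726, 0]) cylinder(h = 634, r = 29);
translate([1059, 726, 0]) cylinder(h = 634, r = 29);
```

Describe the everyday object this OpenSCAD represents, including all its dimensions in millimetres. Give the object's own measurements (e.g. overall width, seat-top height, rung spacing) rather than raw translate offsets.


A table: top 1112 mm (x) × 779 mm (y), 47 mm thick, upper face at z = 681 mm, on four round legs of 58 mm diameter, each leg's bounding box inset 24 mm from the nearest pair of top edges from z = 0 to the bottom of the top.


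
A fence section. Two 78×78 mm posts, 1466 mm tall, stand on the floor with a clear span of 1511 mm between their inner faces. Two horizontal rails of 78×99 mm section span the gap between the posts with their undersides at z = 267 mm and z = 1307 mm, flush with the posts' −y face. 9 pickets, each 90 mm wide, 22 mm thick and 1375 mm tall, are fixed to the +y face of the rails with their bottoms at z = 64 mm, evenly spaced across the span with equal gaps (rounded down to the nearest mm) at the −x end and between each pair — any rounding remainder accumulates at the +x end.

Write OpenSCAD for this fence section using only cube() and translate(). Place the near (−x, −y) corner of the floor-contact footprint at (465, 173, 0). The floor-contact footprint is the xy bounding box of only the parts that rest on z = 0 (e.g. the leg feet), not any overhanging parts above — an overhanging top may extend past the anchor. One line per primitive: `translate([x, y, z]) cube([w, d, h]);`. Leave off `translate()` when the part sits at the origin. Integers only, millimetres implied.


translate([465, 173, 0]) cube([78, 78, 1466]);
translate([2054, 173, 0]) cube([78, 78, 1466]);
translate([543, 173, 267]) cube([1511, 78, 99]);
translate([543, 173, 1307]) cube([1511, 78, 99]);
translate([613, 251, 64]) cube([90, 22, 1375]);
translate([773, 251, 64]) cube([90, 22, 1375]);
translate([933, 251, 64]) cube([90, 22, 1375]);
translate([1093, 251, 64]) cube([90, 22, 1375]);
translate([1253, 251, 64]) cube([90, 22, 1375]);
translate([1413, 251, 64]) cube([90, 22, 1375]);
translate([1573, 251, 64]) cube([90, 22, 1375]);
translate([1733, 251, 64]) cube([90, 22, 1375]);
translate([1893, 251, 64]) cube([90, 22, 1375]);


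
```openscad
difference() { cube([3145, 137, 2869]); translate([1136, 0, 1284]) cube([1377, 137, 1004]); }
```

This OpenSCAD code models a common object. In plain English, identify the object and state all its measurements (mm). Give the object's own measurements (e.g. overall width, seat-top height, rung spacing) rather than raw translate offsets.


A wall 3145 mm long (x), 137 mm thick (y), 2869 mm tall, with a rectangular window opening cut through it. The opening is 1377 mm wide and 1004 mm tall; its sill is at z = 1284 mm and its near (−x) edge is 1136 mm from the wall's −x end. The opening passes through the full wall thickness.


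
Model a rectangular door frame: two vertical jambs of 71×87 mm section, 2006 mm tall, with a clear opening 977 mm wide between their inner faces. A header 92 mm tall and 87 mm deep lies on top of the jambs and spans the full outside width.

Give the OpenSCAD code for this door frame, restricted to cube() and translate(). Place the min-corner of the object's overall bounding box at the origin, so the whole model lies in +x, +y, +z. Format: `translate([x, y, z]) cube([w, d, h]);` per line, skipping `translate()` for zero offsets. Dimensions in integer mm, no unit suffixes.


cube([71, 87, 2006]);
translate([1048, 0, 0]) cube([71, 87, 2006]);
translate([0, 0, 2006]) cube([1119, 87, 92]);


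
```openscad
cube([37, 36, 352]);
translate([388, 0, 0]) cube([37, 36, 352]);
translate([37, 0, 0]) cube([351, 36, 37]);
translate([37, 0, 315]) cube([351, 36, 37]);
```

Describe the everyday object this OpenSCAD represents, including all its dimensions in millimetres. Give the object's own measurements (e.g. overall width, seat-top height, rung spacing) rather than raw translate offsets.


A rectangular picture frame lying in the x–z plane (depth along y). The opening is 351 mm wide (x) by 278 mm tall (z), surrounded by a border 37 mm wide on all four sides. The frame is 36 mm deep and is made of two full-height vertical stiles with two horizontal rails fitted between them.


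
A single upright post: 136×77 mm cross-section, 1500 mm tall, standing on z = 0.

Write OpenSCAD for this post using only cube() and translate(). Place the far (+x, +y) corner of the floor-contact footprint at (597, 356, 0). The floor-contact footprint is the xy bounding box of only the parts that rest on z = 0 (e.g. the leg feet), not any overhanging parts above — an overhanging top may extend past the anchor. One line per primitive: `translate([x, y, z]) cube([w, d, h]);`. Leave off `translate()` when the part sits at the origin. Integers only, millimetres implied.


translate([461, 279, 0]) cube([136, 77, 1500]);


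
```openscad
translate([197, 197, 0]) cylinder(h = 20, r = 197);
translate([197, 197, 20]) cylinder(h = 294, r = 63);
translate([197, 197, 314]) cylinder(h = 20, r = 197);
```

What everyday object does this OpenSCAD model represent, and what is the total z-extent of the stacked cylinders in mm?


A spool. The overall height is 334 mm.

Three coaxial cylinders, large–small–large — a spool. Two 20 mm flanges and a 294 mm core give 20 + 294 + 20 = 334 mm.


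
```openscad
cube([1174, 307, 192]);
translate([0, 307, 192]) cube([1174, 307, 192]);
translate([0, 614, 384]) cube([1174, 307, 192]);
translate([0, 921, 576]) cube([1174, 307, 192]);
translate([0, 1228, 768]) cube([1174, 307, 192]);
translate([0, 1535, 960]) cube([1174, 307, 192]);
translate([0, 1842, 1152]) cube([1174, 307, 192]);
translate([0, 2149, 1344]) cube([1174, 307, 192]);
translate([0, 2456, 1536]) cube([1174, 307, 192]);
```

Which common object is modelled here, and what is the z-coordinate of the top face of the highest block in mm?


A staircase. The total rise is 1728 mm.

9 identical blocks, each offset up and back from the previous — a staircase. Each step is 192 mm tall and there are 9 of them, so the total rise is 9 × 192 = 1728 mm.


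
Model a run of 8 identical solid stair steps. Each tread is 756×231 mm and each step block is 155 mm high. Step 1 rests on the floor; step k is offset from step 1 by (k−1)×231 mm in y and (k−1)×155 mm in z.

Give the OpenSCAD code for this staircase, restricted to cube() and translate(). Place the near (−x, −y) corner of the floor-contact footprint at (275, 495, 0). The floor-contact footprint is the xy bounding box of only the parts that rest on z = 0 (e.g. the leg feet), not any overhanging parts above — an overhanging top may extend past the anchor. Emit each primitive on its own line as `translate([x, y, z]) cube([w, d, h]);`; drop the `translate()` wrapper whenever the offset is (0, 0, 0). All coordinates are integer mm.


translate([275, 495, 0]) cube([756, 231, 155]);
translate([275, 726, 155]) cube([756, 231, 155]);
translate([275, 957, 310]) cube([756, 231, 155]);
translate([275, 1188, 465]) cube([756, 231, 155]);
translate([275, 1419, 620]) cube([756, 231, 155]);
translate([275, 1650, 775]) cube([756, 231, 155]);
translate([275, 1881, 930]) cube([756, 231, 155]);
translate([275, 2112, 1085]) cube([756, 231, 155]);


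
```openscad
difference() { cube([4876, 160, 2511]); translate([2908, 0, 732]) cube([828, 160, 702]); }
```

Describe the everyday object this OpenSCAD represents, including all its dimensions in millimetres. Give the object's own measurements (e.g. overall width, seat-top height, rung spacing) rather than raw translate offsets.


A wall 4876 mm long (x), 160 mm thick (y), 2511 mm tall, with a rectangular window opening cut through it. The opening is 828 mm wide and 702 mm tall; its sill is at z = 732 mm and its near (−x) edge is 2908 mm from the wall's −x end. The opening passes through the full wall thickness.


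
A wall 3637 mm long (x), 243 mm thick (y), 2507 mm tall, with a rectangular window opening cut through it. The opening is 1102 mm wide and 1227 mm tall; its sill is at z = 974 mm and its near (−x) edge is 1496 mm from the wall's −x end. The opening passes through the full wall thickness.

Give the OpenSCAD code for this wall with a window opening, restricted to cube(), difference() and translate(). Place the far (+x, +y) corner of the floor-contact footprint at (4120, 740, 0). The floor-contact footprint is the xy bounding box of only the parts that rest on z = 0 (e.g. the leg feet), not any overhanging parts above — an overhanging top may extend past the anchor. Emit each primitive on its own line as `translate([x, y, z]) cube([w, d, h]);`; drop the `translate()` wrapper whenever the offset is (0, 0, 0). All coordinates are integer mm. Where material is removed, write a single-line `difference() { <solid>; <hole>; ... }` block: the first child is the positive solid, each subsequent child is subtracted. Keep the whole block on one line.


difference() { translate([483, 497, 0]) cube([3637, 243, 2507]); translate([1979, 497, 974]) cube([1102, 243, 1227]); }


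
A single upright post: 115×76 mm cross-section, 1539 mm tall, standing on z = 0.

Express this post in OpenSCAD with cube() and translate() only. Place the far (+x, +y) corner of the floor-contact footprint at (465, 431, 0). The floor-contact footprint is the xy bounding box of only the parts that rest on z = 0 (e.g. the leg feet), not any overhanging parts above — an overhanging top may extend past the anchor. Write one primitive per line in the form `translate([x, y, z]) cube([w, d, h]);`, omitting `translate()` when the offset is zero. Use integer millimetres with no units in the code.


translate([350, 355, 0]) cube([115, 76, 1539]);
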